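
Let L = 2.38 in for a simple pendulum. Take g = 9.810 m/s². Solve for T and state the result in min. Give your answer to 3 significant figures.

0.00822 min

T is given directly by: T = 2π√(L/g).
L = 2.38 in = 0.06045 m; g = 9.810 m/s².
T = 0.4932 s
0.4932 s × (1 min / 60.00 s) = 0.008221 min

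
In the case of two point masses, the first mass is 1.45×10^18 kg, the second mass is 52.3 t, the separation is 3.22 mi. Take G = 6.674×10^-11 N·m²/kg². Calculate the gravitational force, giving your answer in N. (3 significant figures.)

From Newton's law of gravitation: F = Gm₁m₂/r².
m₁ = 1.45×10^18 kg; m₂ = 52.3 t = 52300 kg; r = 3.22 mi = 5182 m; G = 6.674×10^-11 N·m²/kg².
F = 1.885×10^5 N

1.88×10^5 N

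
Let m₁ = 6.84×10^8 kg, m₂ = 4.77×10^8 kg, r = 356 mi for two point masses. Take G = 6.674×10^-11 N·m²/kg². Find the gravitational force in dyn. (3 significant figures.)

F is given directly by: F = Gm₁m₂/r².
m₁ = 6.84×10^8 kg; m₂ = 4.77×10^8 kg; r = 356 mi = 5.729×10^5 m; G = 6.674×10^-11 N·m²/kg².
F = 6.634×10^-5 N
6.634×10^-5 N × (1 dyn / 1.000×10^-5 N) = 6.634 dyn

6.63 dyn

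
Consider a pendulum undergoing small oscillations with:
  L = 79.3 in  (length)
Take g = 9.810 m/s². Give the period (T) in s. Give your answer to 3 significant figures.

2.85 s

T is given directly by: T = 2π√(L/g).
L = 79.3 in = 2.014 m; g = 9.810 m/s².
T = 2.847 s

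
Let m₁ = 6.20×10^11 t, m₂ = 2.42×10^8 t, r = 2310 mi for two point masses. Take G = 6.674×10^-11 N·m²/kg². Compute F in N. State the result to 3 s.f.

From Newton's law of gravitation: F = Gm₁m₂/r².
m₁ = 6.20×10^11 t = 6.200×10^14 kg; m₂ = 2.42×10^8 t = 2.420×10^11 kg; r = 2310 mi = 3.718×10^6 m; G = 6.674×10^-11 N·m²/kg².
F = 724.6 N  (the unit combination reduces to kg·m/s² = N)

725 N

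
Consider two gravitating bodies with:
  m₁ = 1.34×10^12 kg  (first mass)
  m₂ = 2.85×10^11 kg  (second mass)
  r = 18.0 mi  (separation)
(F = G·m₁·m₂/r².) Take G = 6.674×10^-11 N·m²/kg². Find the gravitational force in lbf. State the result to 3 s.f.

6830 lbf

Directly: F = Gm₁m₂/r².
m₁ = 1.34×10^12 kg; m₂ = 2.85×10^11 kg; r = 18.0 mi = 28968 m; G = 6.674×10^-11 N·m²/kg².
F = 30373 N
30373 N × (1 lbf / 4.448 N) = 6828 lbf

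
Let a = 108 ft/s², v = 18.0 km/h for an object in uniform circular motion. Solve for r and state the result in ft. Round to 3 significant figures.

Rearranging a = v²/r for r: r = v²/a.
a = 108 ft/s² = 32.92 m/s²; v = 18.0 km/h = 5.000 m/s.
r = 0.7595 m
0.7595 m × (1 ft / 0.3048 m) = 2.492 ft

2.49 ft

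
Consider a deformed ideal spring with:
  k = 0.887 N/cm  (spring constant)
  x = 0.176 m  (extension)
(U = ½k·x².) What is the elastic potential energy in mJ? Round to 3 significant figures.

1370 mJ

U is given directly by: U = ½kx².
k = 0.887 N/cm = 88.70 N/m; x = 0.176 m.
U = 1.374 J
1.374 J × (1 mJ / 0.001000 J) = 1374 mJ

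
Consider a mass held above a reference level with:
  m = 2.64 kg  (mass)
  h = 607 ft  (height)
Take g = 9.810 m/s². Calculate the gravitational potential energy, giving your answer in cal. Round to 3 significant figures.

Directly: PE = mgh.
m = 2.64 kg; h = 607 ft = 185.0 m; g = 9.810 m/s².
PE = 4792 J
4792 J × (1 cal / 4.184 J) = 1145 cal

1150 cal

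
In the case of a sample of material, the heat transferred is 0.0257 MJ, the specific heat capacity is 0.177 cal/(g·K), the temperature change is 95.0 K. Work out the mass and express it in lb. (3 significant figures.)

Rearranging: m = Q/(c·ΔT).
Q = 0.0257 MJ = 25700 J; c = 0.177 cal/(g·K) = 740.6 J/(kg·K); ΔT = 95.0 K.
m = 0.3653 kg
0.3653 kg × (1 lb / 0.4536 kg) = 0.8053 lb

0.805 lb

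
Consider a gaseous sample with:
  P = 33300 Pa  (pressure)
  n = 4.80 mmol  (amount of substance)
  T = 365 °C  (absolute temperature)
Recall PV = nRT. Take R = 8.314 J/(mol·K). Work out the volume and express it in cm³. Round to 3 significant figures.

765 cm³

Rearranging PV = nRT for V: V = nRT/P.
P = 33300 Pa; n = 4.80 mmol = 0.004800 mol; T = 365 °C = 638.1 K; R = 8.314 J/(mol·K).
V = 7.648×10^-4 m³
7.648×10^-4 m³ × (1 cm³ / 1.000×10^-6 m³) = 764.8 cm³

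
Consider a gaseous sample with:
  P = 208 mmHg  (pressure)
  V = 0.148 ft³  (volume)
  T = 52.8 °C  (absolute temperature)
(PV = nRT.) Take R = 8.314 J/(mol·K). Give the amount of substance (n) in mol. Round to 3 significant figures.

From the ideal-gas law: n = PV/(RT).
P = 208 mmHg = 27731 Pa; V = 0.148 ft³ = 0.004191 m³; T = 52.8 °C = 325.9 K; R = 8.314 J/(mol·K).
n = 0.04289 mol

0.0429 mol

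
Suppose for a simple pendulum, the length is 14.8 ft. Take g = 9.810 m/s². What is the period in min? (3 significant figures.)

0.0710 min

Directly: T = 2π√(L/g).
L = 14.8 ft = 4.511 m; g = 9.810 m/s².
T = 4.261 s
4.261 s × (1 min / 60.00 s) = 0.07101 min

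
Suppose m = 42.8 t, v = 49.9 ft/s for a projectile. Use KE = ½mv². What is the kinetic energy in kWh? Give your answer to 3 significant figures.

KE is given directly by: KE = ½mv².
m = 42.8 t = 42800 kg; v = 49.9 ft/s = 15.21 m/s.
KE = 4.950×10^6 J  (the unit combination reduces to kg·m²/s² = J)
4.950×10^6 J × (1 kWh / 3.600×10^6 J) = 1.375 kWh

1.38 kWh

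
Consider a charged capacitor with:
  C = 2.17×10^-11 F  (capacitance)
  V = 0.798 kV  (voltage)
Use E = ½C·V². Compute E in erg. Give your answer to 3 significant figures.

Directly: E = ½CV².
C = 2.17×10^-11 F; V = 0.798 kV = 798.0 V.
E = 6.909×10^-6 J  (the unit combination reduces to kg·m²/s² = J)
6.909×10^-6 J × (1 erg / 1.000×10^-7 J) = 69.09 erg

69.1 erg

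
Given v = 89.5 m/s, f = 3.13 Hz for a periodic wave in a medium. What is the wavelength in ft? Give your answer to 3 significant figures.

Solving v = f·λ for λ: λ = v/f.
v = 89.5 m/s; f = 3.13 Hz.
λ = 28.59 m
28.59 m × (1 ft / 0.3048 m) = 93.81 ft

93.8 ft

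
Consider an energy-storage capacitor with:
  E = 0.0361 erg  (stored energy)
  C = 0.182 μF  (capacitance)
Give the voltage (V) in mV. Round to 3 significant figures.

Rearranging: V = √(2E/C).
E = 0.0361 erg = 3.610×10^-9 J; C = 0.182 μF = 1.820×10^-7 F.
V = 0.1992 V  (the unit combination reduces to kg·m²/(A·s³) = V)
0.1992 V × (1 mV / 0.001000 V) = 199.2 mV

199 mV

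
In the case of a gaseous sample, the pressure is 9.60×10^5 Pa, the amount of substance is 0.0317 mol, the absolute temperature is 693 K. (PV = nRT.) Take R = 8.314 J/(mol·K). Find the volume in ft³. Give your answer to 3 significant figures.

0.00672 ft³

Rearranging PV = nRT for V: V = nRT/P.
P = 9.60×10^5 Pa; n = 0.0317 mol; T = 693 K; R = 8.314 J/(mol·K).
V = 1.903×10^-4 m³
1.903×10^-4 m³ × (1 ft³ / 0.02832 m³) = 0.006719 ft³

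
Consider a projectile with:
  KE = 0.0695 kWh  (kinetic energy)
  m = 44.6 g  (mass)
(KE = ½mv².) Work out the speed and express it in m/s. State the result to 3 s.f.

Rearranging: v = √(2·KE/m).
KE = 0.0695 kWh = 2.502×10^5 J; m = 44.6 g = 0.04460 kg.
v = 3350 m/s

3350 m/s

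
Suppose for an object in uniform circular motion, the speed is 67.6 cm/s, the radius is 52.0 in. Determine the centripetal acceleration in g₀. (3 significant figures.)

Directly: a = v²/r.
v = 67.6 cm/s = 0.6760 m/s; r = 52.0 in = 1.321 m.
a = 0.3460 m/s²
0.3460 m/s² × (1 g₀ / 9.807 m/s²) = 0.03528 g₀

0.0353 g₀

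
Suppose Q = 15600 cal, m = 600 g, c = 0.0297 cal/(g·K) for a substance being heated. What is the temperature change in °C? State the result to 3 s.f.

875 °C

Rearranging Q = m·c·ΔT for ΔT: ΔT = Q/(m·c).
Q = 15600 cal = 65270 J; m = 600 g = 0.6000 kg; c = 0.0297 cal/(g·K) = 124.3 J/(kg·K).
ΔT = 875.4 K
Since 1 °C = 1 K, 875.4 °C.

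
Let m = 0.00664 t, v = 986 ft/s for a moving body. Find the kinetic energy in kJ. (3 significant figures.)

KE is given directly by: KE = ½mv².
m = 0.00664 t = 6.640 kg; v = 986 ft/s = 300.5 m/s.
KE = 2.999×10^5 J
2.999×10^5 J × (1 kJ / 1000 J) = 299.9 kJ

300 kJ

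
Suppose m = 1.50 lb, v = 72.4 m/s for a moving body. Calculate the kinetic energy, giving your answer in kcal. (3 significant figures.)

0.426 kcal

KE is given directly by: KE = ½mv².
m = 1.50 lb = 0.6804 kg; v = 72.4 m/s.
KE = 1783 J  (the unit combination reduces to kg·m²/s² = J)
1783 J × (1 kcal / 4184 J) = 0.4262 kcal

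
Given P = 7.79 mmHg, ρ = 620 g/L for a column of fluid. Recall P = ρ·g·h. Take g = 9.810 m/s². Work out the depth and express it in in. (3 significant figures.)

Rearranging: h = P/(ρ·g).
P = 7.79 mmHg = 1039 Pa; ρ = 620 g/L = 620.0 kg/m³; g = 9.810 m/s².
h = 0.1708 m
0.1708 m × (1 in / 0.02540 m) = 6.723 in

6.72 in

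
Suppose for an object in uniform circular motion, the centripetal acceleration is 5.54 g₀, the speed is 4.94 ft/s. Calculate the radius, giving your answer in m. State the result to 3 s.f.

0.0417 m

Rearranging: r = v²/a.
a = 5.54 g₀ = 54.33 m/s²; v = 4.94 ft/s = 1.506 m/s.
r = 0.04173 m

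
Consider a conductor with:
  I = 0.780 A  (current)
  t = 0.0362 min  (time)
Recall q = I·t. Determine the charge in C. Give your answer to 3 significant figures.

Directly: q = It.
I = 0.780 A; t = 0.0362 min = 2.172 s.
q = 1.694 C  (the unit combination reduces to A·s = C)

1.69 C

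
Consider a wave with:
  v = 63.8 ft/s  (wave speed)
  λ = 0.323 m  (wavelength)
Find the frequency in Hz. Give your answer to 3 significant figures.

60.2 Hz

Solving v = f·λ for f: f = v/λ.
v = 63.8 ft/s = 19.45 m/s; λ = 0.323 m.
f = 60.21 Hz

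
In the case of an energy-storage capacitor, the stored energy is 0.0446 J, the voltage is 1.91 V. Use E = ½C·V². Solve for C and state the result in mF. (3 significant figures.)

Rearranging E = ½C·V² for C: C = 2E/V².
E = 0.0446 J; V = 1.91 V.
C = 0.02445 F
0.02445 F × (1 mF / 0.001000 F) = 24.45 mF

24.5 mF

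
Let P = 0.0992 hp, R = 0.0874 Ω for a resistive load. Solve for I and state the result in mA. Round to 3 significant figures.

Rearranging P = I²R for I: I = √(P/R).
P = 0.0992 hp = 73.97 W; R = 0.0874 Ω.
I = 29.09 A
29.09 A × (1 mA / 0.001000 A) = 29093 mA

29100 mA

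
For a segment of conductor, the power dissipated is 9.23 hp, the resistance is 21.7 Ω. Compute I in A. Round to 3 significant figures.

Rearranging: I = √(P/R).
P = 9.23 hp = 6883 W; R = 21.7 Ω.
I = 17.81 A

17.8 A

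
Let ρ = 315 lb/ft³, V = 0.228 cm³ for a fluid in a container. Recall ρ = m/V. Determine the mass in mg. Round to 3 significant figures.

Rearranging: m = ρV.
ρ = 315 lb/ft³ = 5046 kg/m³; V = 0.228 cm³ = 2.280×10^-7 m³.
m = 0.001150 kg
0.001150 kg × (1 mg / 1.000×10^-6 kg) = 1150 mg

1150 mg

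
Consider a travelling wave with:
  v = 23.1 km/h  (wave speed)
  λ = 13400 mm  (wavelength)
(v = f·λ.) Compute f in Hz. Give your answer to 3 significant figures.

0.479 Hz

Solving v = f·λ for f: f = v/λ.
v = 23.1 km/h = 6.417 m/s; λ = 13400 mm = 13.40 m.
f = 0.4789 Hz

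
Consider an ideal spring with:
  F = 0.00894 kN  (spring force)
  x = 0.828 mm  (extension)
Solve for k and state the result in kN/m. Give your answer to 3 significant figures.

From Hooke's law: k = F/x.
F = 0.00894 kN = 8.940 N; x = 0.828 mm = 8.280×10^-4 m.
k = 10797 N/m
10797 N/m × (1 kN/m / 1000 N/m) = 10.80 kN/m

10.8 kN/m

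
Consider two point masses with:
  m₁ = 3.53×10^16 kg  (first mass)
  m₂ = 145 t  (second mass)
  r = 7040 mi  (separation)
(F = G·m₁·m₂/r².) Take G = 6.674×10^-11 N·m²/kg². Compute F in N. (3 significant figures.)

0.00266 N

F is given directly by: F = Gm₁m₂/r².
m₁ = 3.53×10^16 kg; m₂ = 145 t = 1.450×10^5 kg; r = 7040 mi = 1.133×10^7 m; G = 6.674×10^-11 N·m²/kg².
F = 0.002661 N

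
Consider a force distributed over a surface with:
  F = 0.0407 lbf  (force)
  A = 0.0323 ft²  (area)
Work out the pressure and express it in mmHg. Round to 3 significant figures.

P is given directly by: P = F/A.
F = 0.0407 lbf = 0.1810 N; A = 0.0323 ft² = 0.003001 m².
P = 60.33 Pa  (the unit combination reduces to kg/(m·s²) = Pa)
60.33 Pa × (1 mmHg / 133.3 Pa) = 0.4525 mmHg

0.453 mmHg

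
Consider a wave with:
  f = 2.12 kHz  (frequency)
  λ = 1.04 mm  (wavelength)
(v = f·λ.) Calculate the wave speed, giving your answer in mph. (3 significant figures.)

v is given directly by: v = fλ.
f = 2.12 kHz = 2120 Hz; λ = 1.04 mm = 0.001040 m.
v = 2.205 m/s
2.205 m/s × (1 mph / 0.4470 m/s) = 4.932 mph

4.93 mph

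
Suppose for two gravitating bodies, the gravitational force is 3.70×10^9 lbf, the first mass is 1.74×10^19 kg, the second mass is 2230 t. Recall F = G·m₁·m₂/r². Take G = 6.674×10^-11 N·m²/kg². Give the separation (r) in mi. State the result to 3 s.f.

From Newton's law of gravitation: r = √(G·m₁m₂/F).
F = 3.70×10^9 lbf = 1.646×10^10 N; m₁ = 1.74×10^19 kg; m₂ = 2230 t = 2.230×10^6 kg; G = 6.674×10^-11 N·m²/kg².
r = 396.7 m
396.7 m × (1 mi / 1609 m) = 0.2465 mi

0.246 mi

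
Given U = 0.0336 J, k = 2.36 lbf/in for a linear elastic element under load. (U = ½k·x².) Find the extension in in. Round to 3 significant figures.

0.502 in

Rearranging U = ½k·x² for x: x = √(2U/k).
U = 0.0336 J; k = 2.36 lbf/in = 413.3 N/m.
x = 0.01275 m
0.01275 m × (1 in / 0.02540 m) = 0.5020 in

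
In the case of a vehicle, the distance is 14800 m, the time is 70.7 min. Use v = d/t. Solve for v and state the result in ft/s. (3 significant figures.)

11.4 ft/s

v is given directly by: v = d/t.
d = 14800 m; t = 70.7 min = 4242 s.
v = 3.489 m/s
3.489 m/s × (1 ft/s / 0.3048 m/s) = 11.45 ft/s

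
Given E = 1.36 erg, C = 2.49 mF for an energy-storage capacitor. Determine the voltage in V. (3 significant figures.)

0.0105 V

Rearranging: V = √(2E/C).
E = 1.36 erg = 1.360×10^-7 J; C = 2.49 mF = 0.002490 F.
V = 0.01045 V  (the unit combination reduces to kg·m²/(A·s³) = V)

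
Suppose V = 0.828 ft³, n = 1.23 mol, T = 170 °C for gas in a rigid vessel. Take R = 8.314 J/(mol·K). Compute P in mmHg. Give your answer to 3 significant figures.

1450 mmHg

From the ideal-gas law: P = nRT/V.
V = 0.828 ft³ = 0.02345 m³; n = 1.23 mol; T = 170 °C = 443.1 K; R = 8.314 J/(mol·K).
P = 1.933×10^5 Pa
1.933×10^5 Pa × (1 mmHg / 133.3 Pa) = 1450 mmHg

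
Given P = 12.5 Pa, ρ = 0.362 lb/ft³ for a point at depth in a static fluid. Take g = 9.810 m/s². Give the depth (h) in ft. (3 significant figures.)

Rearranging P = ρ·g·h for h: h = P/(ρ·g).
P = 12.5 Pa; ρ = 0.362 lb/ft³ = 5.799 kg/m³; g = 9.810 m/s².
h = 0.2197 m
0.2197 m × (1 ft / 0.3048 m) = 0.7209 ft

0.721 ft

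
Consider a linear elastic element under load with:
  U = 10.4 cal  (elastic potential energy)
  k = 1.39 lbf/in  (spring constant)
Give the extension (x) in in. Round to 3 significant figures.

23.5 in

Solving U = ½k·x² for x: x = √(2U/k).
U = 10.4 cal = 43.51 J; k = 1.39 lbf/in = 243.4 N/m.
x = 0.5979 m
0.5979 m × (1 in / 0.02540 m) = 23.54 in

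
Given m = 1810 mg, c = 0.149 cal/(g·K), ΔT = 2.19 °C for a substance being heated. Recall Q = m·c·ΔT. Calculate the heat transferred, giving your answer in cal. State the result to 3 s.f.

Q is given directly by: Q = mcΔT.
m = 1810 mg = 0.001810 kg; c = 0.149 cal/(g·K) = 623.4 J/(kg·K); ΔT = 2.19 °C = 2.190 K.
Q = 2.471 J
2.471 J × (1 cal / 4.184 J) = 0.5906 cal

0.591 cal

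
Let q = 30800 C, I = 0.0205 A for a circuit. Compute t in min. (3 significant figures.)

Rearranging: t = q/I.
q = 30800 C; I = 0.0205 A.
t = 1.502×10^6 s
1.502×10^6 s × (1 min / 60.00 s) = 25041 min

25000 min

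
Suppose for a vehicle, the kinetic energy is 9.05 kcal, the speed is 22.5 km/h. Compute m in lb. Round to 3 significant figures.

4270 lb

Rearranging KE = ½mv² for m: m = 2·KE/v².
KE = 9.05 kcal = 37865 J; v = 22.5 km/h = 6.250 m/s.
m = 1939 kg
1939 kg × (1 lb / 0.4536 kg) = 4274 lb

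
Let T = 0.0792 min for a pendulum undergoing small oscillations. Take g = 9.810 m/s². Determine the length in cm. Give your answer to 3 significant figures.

561 cm

Rearranging T = 2π√(L/g) for L: L = g·(T/2π)².
T = 0.0792 min = 4.752 s; g = 9.810 m/s².
L = 5.611 m
5.611 m × (1 cm / 0.01000 m) = 561.1 cm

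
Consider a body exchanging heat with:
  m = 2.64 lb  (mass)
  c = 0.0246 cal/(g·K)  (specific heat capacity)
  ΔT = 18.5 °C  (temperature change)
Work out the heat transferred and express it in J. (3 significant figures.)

2280 J

Q is given directly by: Q = mcΔT.
m = 2.64 lb = 1.197 kg; c = 0.0246 cal/(g·K) = 102.9 J/(kg·K); ΔT = 18.5 °C = 18.50 K.
Q = 2280 J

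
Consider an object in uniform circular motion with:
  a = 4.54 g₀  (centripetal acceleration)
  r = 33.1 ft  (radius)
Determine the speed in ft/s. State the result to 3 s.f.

Solving a = v²/r for v: v = √(a·r).
a = 4.54 g₀ = 44.52 m/s²; r = 33.1 ft = 10.09 m.
v = 21.19 m/s
21.19 m/s × (1 ft/s / 0.3048 m/s) = 69.53 ft/s

69.5 ft/s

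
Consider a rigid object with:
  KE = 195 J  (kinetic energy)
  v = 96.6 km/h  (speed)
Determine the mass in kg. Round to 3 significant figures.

Rearranging: m = 2·KE/v².
KE = 195 J; v = 96.6 km/h = 26.83 m/s.
m = 0.5416 kg

0.542 kg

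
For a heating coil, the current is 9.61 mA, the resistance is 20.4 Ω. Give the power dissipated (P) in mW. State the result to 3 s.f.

Directly: P = I²R.
I = 9.61 mA = 0.009610 A; R = 20.4 Ω.
P = 0.001884 W
0.001884 W × (1 mW / 0.001000 W) = 1.884 mW

1.88 mW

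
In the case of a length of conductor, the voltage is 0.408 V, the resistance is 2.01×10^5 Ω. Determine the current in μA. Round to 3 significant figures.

2.03 μA

From Ohm's law: I = V/R.
V = 0.408 V; R = 2.01×10^5 Ω.
I = 2.030×10^-6 A
2.030×10^-6 A × (1 μA / 1.000×10^-6 A) = 2.030 μA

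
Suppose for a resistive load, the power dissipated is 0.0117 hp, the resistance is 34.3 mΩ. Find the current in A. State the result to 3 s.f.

Rearranging P = I²R for I: I = √(P/R).
P = 0.0117 hp = 8.725 W; R = 34.3 mΩ = 0.03430 Ω.
I = 15.95 A

15.9 A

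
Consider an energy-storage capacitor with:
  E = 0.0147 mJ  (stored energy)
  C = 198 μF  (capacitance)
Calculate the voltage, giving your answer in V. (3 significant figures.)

0.385 V

Solving E = ½C·V² for V: V = √(2E/C).
E = 0.0147 mJ = 1.470×10^-5 J; C = 198 μF = 1.980×10^-4 F.
V = 0.3853 V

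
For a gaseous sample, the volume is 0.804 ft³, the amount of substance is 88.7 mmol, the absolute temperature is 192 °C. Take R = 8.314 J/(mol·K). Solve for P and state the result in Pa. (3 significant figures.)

From the ideal-gas law: P = nRT/V.
V = 0.804 ft³ = 0.02277 m³; n = 88.7 mmol = 0.08870 mol; T = 192 °C = 465.1 K; R = 8.314 J/(mol·K).
P = 15067 Pa  (the unit combination reduces to kg/(m·s²) = Pa)

15100 Pa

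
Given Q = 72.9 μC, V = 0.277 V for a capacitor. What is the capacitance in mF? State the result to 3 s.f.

0.263 mF

C is given directly by: C = Q/V.
Q = 72.9 μC = 7.290×10^-5 C; V = 0.277 V.
C = 2.632×10^-4 F
2.632×10^-4 F × (1 mF / 0.001000 F) = 0.2632 mF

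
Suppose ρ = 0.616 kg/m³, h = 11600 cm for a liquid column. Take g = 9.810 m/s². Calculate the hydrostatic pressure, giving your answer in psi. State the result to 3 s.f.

Directly: P = ρgh.
ρ = 0.616 kg/m³; h = 11600 cm = 116.0 m; g = 9.810 m/s².
P = 701.0 Pa
701.0 Pa × (1 psi / 6895 Pa) = 0.1017 psi

0.102 psi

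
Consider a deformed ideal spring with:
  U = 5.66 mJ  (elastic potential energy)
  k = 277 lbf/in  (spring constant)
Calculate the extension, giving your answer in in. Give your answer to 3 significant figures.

0.0190 in

Rearranging: x = √(2U/k).
U = 5.66 mJ = 0.005660 J; k = 277 lbf/in = 48510 N/m.
x = 4.831×10^-4 m
4.831×10^-4 m × (1 in / 0.02540 m) = 0.01902 in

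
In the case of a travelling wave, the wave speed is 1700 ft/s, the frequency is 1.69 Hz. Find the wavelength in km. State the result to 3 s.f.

0.307 km

Rearranging: λ = v/f.
v = 1700 ft/s = 518.2 m/s; f = 1.69 Hz.
λ = 306.6 m
306.6 m × (1 km / 1000 m) = 0.3066 km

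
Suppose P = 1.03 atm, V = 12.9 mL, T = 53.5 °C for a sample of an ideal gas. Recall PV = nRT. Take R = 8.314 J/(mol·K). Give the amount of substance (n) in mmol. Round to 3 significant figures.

0.496 mmol

Rearranging: n = PV/(RT).
P = 1.03 atm = 1.044×10^5 Pa; V = 12.9 mL = 1.290×10^-5 m³; T = 53.5 °C = 326.6 K; R = 8.314 J/(mol·K).
n = 4.957×10^-4 mol
4.957×10^-4 mol × (1 mmol / 0.001000 mol) = 0.4957 mmol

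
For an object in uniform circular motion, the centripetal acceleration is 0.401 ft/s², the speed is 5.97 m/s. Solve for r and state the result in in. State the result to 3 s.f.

11500 in

Rearranging: r = v²/a.
a = 0.401 ft/s² = 0.1222 m/s²; v = 5.97 m/s.
r = 291.6 m
291.6 m × (1 in / 0.02540 m) = 11480 in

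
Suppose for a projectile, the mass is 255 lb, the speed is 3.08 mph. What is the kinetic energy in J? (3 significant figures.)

110 J

Directly: KE = ½mv².
m = 255 lb = 115.7 kg; v = 3.08 mph = 1.377 m/s.
KE = 109.6 J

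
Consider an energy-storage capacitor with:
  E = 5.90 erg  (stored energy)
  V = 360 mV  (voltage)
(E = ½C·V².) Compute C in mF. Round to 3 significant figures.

0.00910 mF

Solving E = ½C·V² for C: C = 2E/V².
E = 5.90 erg = 5.900×10^-7 J; V = 360 mV = 0.3600 V.
C = 9.105×10^-6 F
9.105×10^-6 F × (1 mF / 0.001000 F) = 0.009105 mF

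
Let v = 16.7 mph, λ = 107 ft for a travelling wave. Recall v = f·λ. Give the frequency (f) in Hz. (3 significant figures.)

Rearranging: f = v/λ.
v = 16.7 mph = 7.466 m/s; λ = 107 ft = 32.61 m.
f = 0.2289 Hz

0.229 Hz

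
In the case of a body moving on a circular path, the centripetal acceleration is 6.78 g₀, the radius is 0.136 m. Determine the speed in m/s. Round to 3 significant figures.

Solving a = v²/r for v: v = √(a·r).
a = 6.78 g₀ = 66.49 m/s²; r = 0.136 m.
v = 3.007 m/s

3.01 m/s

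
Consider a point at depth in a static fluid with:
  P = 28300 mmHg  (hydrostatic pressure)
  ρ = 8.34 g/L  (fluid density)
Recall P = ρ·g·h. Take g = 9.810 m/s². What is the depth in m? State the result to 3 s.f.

Rearranging P = ρ·g·h for h: h = P/(ρ·g).
P = 28300 mmHg = 3.773×10^6 Pa; ρ = 8.34 g/L = 8.340 kg/m³; g = 9.810 m/s².
h = 46116 m

46100 m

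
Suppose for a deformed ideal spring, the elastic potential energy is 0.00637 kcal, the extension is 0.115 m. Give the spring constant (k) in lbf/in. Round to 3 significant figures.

23.0 lbf/in

Rearranging U = ½k·x² for k: k = 2U/x².
U = 0.00637 kcal = 26.65 J; x = 0.115 m.
k = 4031 N/m
4031 N/m × (1 lbf/in / 175.1 N/m) = 23.02 lbf/in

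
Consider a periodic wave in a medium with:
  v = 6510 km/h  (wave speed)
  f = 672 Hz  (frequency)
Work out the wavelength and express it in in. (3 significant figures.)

Rearranging v = f·λ for λ: λ = v/f.
v = 6510 km/h = 1808 m/s; f = 672 Hz.
λ = 2.691 m
2.691 m × (1 in / 0.02540 m) = 105.9 in

106 in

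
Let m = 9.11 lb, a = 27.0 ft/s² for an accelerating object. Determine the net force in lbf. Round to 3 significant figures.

7.64 lbf

F is given directly by: F = m·a.
m = 9.11 lb = 4.132 kg; a = 27.0 ft/s² = 8.230 m/s².
F = 34.01 N
34.01 N × (1 lbf / 4.448 N) = 7.645 lbf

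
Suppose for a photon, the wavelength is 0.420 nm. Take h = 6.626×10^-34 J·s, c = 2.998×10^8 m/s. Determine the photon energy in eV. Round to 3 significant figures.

Directly: E = hc/λ.
λ = 0.420 nm = 4.200×10^-10 m; h = 6.626×10^-34 J·s; c = 2.998×10^8 m/s.
E = 4.730×10^-16 J
4.730×10^-16 J × (1 eV / 1.602×10^-19 J) = 2952 eV

2950 eV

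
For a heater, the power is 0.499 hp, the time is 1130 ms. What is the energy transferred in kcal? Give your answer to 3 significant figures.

0.100 kcal

Rearranging: W = P·t.
P = 0.499 hp = 372.1 W; t = 1130 ms = 1.130 s.
W = 420.5 J  (the unit combination reduces to kg·m²/s² = J)
420.5 J × (1 kcal / 4184 J) = 0.1005 kcal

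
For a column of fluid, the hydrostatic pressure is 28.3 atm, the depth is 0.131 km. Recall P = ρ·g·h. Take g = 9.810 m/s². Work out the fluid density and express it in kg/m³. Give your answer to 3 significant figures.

Rearranging: ρ = P/(g·h).
P = 28.3 atm = 2.867×10^6 Pa; h = 0.131 km = 131.0 m; g = 9.810 m/s².
ρ = 2231 kg/m³

2230 kg/m³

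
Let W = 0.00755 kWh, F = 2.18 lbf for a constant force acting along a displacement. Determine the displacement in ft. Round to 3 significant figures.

9200 ft

Rearranging: d = W/F.
W = 0.00755 kWh = 27180 J; F = 2.18 lbf = 9.697 N.
d = 2803 m
2803 m × (1 ft / 0.3048 m) = 9196 ft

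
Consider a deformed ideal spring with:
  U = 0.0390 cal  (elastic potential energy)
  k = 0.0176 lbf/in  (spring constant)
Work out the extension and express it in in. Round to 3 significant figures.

Rearranging U = ½k·x² for x: x = √(2U/k).
U = 0.0390 cal = 0.1632 J; k = 0.0176 lbf/in = 3.082 N/m.
x = 0.3254 m
0.3254 m × (1 in / 0.02540 m) = 12.81 in

12.8 in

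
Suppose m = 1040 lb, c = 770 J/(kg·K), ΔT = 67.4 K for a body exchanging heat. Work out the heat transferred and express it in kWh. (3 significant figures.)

6.80 kWh

Directly: Q = mcΔT.
m = 1040 lb = 471.7 kg; c = 770 J/(kg·K); ΔT = 67.4 K.
Q = 2.448×10^7 J
2.448×10^7 J × (1 kWh / 3.600×10^6 J) = 6.801 kWh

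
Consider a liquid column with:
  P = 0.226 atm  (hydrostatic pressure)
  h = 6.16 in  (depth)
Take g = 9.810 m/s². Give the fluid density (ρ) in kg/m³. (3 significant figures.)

14900 kg/m³

Rearranging P = ρ·g·h for ρ: ρ = P/(g·h).
P = 0.226 atm = 22899 Pa; h = 6.16 in = 0.1565 m; g = 9.810 m/s².
ρ = 14919 kg/m³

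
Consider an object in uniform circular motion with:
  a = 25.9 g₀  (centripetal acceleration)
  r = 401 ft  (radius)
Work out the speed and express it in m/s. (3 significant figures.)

176 m/s

Rearranging a = v²/r for v: v = √(a·r).
a = 25.9 g₀ = 254.0 m/s²; r = 401 ft = 122.2 m.
v = 176.2 m/s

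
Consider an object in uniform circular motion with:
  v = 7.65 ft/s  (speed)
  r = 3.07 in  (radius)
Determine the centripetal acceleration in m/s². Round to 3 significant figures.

69.7 m/s²

Directly: a = v²/r.
v = 7.65 ft/s = 2.332 m/s; r = 3.07 in = 0.07798 m.
a = 69.72 m/s²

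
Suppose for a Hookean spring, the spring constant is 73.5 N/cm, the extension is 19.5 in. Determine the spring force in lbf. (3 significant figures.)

From Hooke's law: F = kx.
k = 73.5 N/cm = 7350 N/m; x = 19.5 in = 0.4953 m.
F = 3640 N
3640 N × (1 lbf / 4.448 N) = 818.4 lbf

818 lbf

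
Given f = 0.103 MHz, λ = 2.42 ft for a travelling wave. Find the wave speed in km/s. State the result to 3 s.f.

v is given directly by: v = fλ.
f = 0.103 MHz = 1.030×10^5 Hz; λ = 2.42 ft = 0.7376 m.
v = 75974 m/s
75974 m/s × (1 km/s / 1000 m/s) = 75.97 km/s

76.0 km/s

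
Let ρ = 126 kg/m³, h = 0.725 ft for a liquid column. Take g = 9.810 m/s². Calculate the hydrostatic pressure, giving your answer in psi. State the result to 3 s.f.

0.0396 psi

Directly: P = ρgh.
ρ = 126 kg/m³; h = 0.725 ft = 0.2210 m; g = 9.810 m/s².
P = 273.1 Pa
273.1 Pa × (1 psi / 6895 Pa) = 0.03962 psi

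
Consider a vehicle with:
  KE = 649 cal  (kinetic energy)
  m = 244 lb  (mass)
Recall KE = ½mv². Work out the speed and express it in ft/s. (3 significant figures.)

23.0 ft/s

Rearranging KE = ½mv² for v: v = √(2·KE/m).
KE = 649 cal = 2715 J; m = 244 lb = 110.7 kg.
v = 7.005 m/s
7.005 m/s × (1 ft/s / 0.3048 m/s) = 22.98 ft/s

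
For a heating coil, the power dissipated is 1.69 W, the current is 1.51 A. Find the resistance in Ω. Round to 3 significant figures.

0.741 Ω

Solving P = I²R for R: R = P/I².
P = 1.69 W; I = 1.51 A.
R = 0.7412 Ω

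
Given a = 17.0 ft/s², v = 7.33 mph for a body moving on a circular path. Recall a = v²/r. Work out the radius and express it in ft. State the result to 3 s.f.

6.80 ft

Solving a = v²/r for r: r = v²/a.
a = 17.0 ft/s² = 5.182 m/s²; v = 7.33 mph = 3.277 m/s.
r = 2.072 m
2.072 m × (1 ft / 0.3048 m) = 6.799 ft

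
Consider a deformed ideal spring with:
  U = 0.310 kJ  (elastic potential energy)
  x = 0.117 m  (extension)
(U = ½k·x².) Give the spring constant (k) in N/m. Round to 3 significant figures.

Rearranging: k = 2U/x².
U = 0.310 kJ = 310.0 J; x = 0.117 m.
k = 45292 N/m

45300 N/m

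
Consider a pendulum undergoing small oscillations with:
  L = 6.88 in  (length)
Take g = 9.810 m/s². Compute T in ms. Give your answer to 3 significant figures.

Directly: T = 2π√(L/g).
L = 6.88 in = 0.1748 m; g = 9.810 m/s².
T = 0.8386 s
0.8386 s × (1 ms / 0.001000 s) = 838.6 ms

839 ms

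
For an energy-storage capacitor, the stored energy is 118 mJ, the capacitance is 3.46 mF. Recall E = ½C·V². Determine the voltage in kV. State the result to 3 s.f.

Solving E = ½C·V² for V: V = √(2E/C).
E = 118 mJ = 0.1180 J; C = 3.46 mF = 0.003460 F.
V = 8.259 V  (the unit combination reduces to kg·m²/(A·s³) = V)
8.259 V × (1 kV / 1000 V) = 0.008259 kV

0.00826 kV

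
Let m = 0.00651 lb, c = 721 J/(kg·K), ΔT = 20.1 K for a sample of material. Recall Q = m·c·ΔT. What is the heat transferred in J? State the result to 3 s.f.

42.8 J

Directly: Q = mcΔT.
m = 0.00651 lb = 0.002953 kg; c = 721 J/(kg·K); ΔT = 20.1 K.
Q = 42.79 J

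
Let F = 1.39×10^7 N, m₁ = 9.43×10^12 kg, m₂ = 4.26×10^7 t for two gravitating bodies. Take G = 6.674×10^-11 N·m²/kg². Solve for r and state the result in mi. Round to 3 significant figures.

0.863 mi

From Newton's law of gravitation: r = √(G·m₁m₂/F).
F = 1.39×10^7 N; m₁ = 9.43×10^12 kg; m₂ = 4.26×10^7 t = 4.260×10^10 kg; G = 6.674×10^-11 N·m²/kg².
r = 1389 m
1389 m × (1 mi / 1609 m) = 0.8630 mi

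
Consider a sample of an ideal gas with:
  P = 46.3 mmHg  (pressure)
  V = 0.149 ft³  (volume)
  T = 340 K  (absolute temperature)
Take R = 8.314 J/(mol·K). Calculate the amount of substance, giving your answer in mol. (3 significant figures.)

0.00921 mol

From the ideal-gas law: n = PV/(RT).
P = 46.3 mmHg = 6173 Pa; V = 0.149 ft³ = 0.004219 m³; T = 340 K; R = 8.314 J/(mol·K).
n = 0.009214 mol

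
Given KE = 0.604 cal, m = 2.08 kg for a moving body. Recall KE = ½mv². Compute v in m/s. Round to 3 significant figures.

Solving KE = ½mv² for v: v = √(2·KE/m).
KE = 0.604 cal = 2.527 J; m = 2.08 kg.
v = 1.559 m/s

1.56 m/s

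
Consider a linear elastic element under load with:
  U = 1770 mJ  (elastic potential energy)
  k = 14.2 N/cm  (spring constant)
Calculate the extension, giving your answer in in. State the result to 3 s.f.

Solving U = ½k·x² for x: x = √(2U/k).
U = 1770 mJ = 1.770 J; k = 14.2 N/cm = 1420 N/m.
x = 0.04993 m
0.04993 m × (1 in / 0.02540 m) = 1.966 in

1.97 in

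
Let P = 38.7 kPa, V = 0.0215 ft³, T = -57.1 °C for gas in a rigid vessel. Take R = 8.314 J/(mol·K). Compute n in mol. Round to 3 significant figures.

0.0131 mol

From the ideal-gas law: n = PV/(RT).
P = 38.7 kPa = 38700 Pa; V = 0.0215 ft³ = 6.088×10^-4 m³; T = -57.1 °C = 216.0 K; R = 8.314 J/(mol·K).
n = 0.01312 mol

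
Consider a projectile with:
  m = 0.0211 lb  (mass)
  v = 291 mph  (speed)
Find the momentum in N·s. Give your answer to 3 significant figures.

1.25 N·s

Directly: p = mv.
m = 0.0211 lb = 0.009571 kg; v = 291 mph = 130.1 m/s.
p = 1.245 kg·m/s  (the unit combination reduces to kg·m/s = kg·m/s)
Since 1 N·s = 1 kg·m/s, 1.245 N·s.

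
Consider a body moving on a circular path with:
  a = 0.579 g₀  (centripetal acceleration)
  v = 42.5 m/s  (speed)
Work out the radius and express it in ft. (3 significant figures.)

Solving a = v²/r for r: r = v²/a.
a = 0.579 g₀ = 5.678 m/s²; v = 42.5 m/s.
r = 318.1 m
318.1 m × (1 ft / 0.3048 m) = 1044 ft

1040 ft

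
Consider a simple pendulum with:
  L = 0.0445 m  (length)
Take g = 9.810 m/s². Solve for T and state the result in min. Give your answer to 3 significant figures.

T is given directly by: T = 2π√(L/g).
L = 0.0445 m; g = 9.810 m/s².
T = 0.4232 s
0.4232 s × (1 min / 60.00 s) = 0.007053 min

0.00705 min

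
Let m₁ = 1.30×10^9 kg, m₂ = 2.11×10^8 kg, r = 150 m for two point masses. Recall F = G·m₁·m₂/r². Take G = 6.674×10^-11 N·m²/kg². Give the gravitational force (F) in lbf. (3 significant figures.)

F is given directly by: F = Gm₁m₂/r².
m₁ = 1.30×10^9 kg; m₂ = 2.11×10^8 kg; r = 150 m; G = 6.674×10^-11 N·m²/kg².
F = 813.6 N  (the unit combination reduces to kg·m/s² = N)
813.6 N × (1 lbf / 4.448 N) = 182.9 lbf

183 lbf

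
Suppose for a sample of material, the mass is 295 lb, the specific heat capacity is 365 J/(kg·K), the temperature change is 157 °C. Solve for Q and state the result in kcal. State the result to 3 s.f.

Directly: Q = mcΔT.
m = 295 lb = 133.8 kg; c = 365 J/(kg·K); ΔT = 157 °C = 157.0 K.
Q = 7.668×10^6 J  (the unit combination reduces to kg·m²/s² = J)
7.668×10^6 J × (1 kcal / 4184 J) = 1833 kcal

1830 kcal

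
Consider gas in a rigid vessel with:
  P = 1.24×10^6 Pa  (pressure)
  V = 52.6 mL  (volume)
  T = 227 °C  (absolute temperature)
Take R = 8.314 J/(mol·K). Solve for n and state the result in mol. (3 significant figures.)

From the ideal-gas law: n = PV/(RT).
P = 1.24×10^6 Pa; V = 52.6 mL = 5.260×10^-5 m³; T = 227 °C = 500.1 K; R = 8.314 J/(mol·K).
n = 0.01569 mol

0.0157 mol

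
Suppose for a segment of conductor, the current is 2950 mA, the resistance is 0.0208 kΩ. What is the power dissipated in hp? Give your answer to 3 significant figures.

P is given directly by: P = I²R.
I = 2950 mA = 2.950 A; R = 0.0208 kΩ = 20.80 Ω.
P = 181.0 W
181.0 W × (1 hp / 745.7 W) = 0.2427 hp

0.243 hp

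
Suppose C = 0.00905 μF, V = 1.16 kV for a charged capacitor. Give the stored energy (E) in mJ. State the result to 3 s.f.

E is given directly by: E = ½CV².
C = 0.00905 μF = 9.050×10^-9 F; V = 1.16 kV = 1160 V.
E = 0.006089 J
0.006089 J × (1 mJ / 0.001000 J) = 6.089 mJ

6.09 mJ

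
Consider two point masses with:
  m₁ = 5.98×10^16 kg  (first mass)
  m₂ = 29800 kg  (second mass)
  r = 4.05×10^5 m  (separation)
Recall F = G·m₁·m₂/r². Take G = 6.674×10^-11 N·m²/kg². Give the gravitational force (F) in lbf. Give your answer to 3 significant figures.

0.163 lbf

From Newton's law of gravitation: F = Gm₁m₂/r².
m₁ = 5.98×10^16 kg; m₂ = 29800 kg; r = 4.05×10^5 m; G = 6.674×10^-11 N·m²/kg².
F = 0.7251 N
0.7251 N × (1 lbf / 4.448 N) = 0.1630 lbf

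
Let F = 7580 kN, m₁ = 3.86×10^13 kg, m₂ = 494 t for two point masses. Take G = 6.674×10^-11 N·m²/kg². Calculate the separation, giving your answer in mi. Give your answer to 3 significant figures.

Rearranging: r = √(G·m₁m₂/F).
F = 7580 kN = 7.580×10^6 N; m₁ = 3.86×10^13 kg; m₂ = 494 t = 4.940×10^5 kg; G = 6.674×10^-11 N·m²/kg².
r = 12.96 m
12.96 m × (1 mi / 1609 m) = 0.008051 mi

0.00805 mi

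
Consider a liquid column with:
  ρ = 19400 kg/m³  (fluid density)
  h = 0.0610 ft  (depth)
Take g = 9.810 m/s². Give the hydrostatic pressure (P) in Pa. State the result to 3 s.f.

3540 Pa

P is given directly by: P = ρgh.
ρ = 19400 kg/m³; h = 0.0610 ft = 0.01859 m; g = 9.810 m/s².
P = 3538 Pa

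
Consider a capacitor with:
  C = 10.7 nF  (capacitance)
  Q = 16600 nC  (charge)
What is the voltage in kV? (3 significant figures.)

Rearranging: V = Q/C.
C = 10.7 nF = 1.070×10^-8 F; Q = 16600 nC = 1.660×10^-5 C.
V = 1551 V
1551 V × (1 kV / 1000 V) = 1.551 kV

1.55 kV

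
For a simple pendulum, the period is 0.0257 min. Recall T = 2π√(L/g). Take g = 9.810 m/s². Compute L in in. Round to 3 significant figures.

23.3 in

Rearranging: L = g·(T/2π)².
T = 0.0257 min = 1.542 s; g = 9.810 m/s².
L = 0.5909 m
0.5909 m × (1 in / 0.02540 m) = 23.26 in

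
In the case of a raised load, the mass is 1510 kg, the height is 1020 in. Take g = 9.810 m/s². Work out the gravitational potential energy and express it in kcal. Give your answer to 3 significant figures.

PE is given directly by: PE = mgh.
m = 1510 kg; h = 1020 in = 25.91 m; g = 9.810 m/s².
PE = 3.838×10^5 J  (the unit combination reduces to kg·m²/s² = J)
3.838×10^5 J × (1 kcal / 4184 J) = 91.73 kcal

91.7 kcal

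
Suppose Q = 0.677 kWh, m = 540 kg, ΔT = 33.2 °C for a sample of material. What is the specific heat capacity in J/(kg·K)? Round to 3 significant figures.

Solving Q = m·c·ΔT for c: c = Q/(m·ΔT).
Q = 0.677 kWh = 2.437×10^6 J; m = 540 kg; ΔT = 33.2 °C = 33.20 K.
c = 135.9 J/(kg·K)

136 J/(kg·K)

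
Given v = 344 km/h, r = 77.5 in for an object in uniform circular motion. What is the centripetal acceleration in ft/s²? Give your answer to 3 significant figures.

15200 ft/s²

Directly: a = v²/r.
v = 344 km/h = 95.56 m/s; r = 77.5 in = 1.968 m.
a = 4638 m/s²
4638 m/s² × (1 ft/s² / 0.3048 m/s²) = 15218 ft/s²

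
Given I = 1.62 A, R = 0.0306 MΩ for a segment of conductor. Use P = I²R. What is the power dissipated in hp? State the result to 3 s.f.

P is given directly by: P = I²R.
I = 1.62 A; R = 0.0306 MΩ = 30600 Ω.
P = 80307 W  (the unit combination reduces to kg·m²/s³ = W)
80307 W × (1 hp / 745.7 W) = 107.7 hp

108 hp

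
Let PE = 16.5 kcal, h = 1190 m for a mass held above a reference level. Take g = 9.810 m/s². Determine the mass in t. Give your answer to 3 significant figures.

Solving PE = m·g·h for m: m = PE/(g·h).
PE = 16.5 kcal = 69036 J; h = 1190 m; g = 9.810 m/s².
m = 5.914 kg
5.914 kg × (1 t / 1000 kg) = 0.005914 t

0.00591 t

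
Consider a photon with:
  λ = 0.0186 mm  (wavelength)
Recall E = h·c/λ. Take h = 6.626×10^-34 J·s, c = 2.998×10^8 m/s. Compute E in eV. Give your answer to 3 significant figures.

0.0667 eV

Directly: E = hc/λ.
λ = 0.0186 mm = 1.860×10^-5 m; h = 6.626×10^-34 J·s; c = 2.998×10^8 m/s.
E = 1.068×10^-20 J
1.068×10^-20 J × (1 eV / 1.602×10^-19 J) = 0.06666 eV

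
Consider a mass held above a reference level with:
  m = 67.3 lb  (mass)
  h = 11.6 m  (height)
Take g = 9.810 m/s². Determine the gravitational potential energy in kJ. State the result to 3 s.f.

3.47 kJ

PE is given directly by: PE = mgh.
m = 67.3 lb = 30.53 kg; h = 11.6 m; g = 9.810 m/s².
PE = 3474 J
3474 J × (1 kJ / 1000 J) = 3.474 kJ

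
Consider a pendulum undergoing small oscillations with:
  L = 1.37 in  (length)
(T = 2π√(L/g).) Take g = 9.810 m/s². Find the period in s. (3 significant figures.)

T is given directly by: T = 2π√(L/g).
L = 1.37 in = 0.03480 m; g = 9.810 m/s².
T = 0.3742 s

0.374 s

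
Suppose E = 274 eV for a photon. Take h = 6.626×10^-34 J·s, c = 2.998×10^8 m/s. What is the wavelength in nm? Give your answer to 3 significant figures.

4.53 nm

Rearranging E = h·c/λ for λ: λ = hc/E.
E = 274 eV = 4.390×10^-17 J; h = 6.626×10^-34 J·s; c = 2.998×10^8 m/s.
λ = 4.525×10^-9 m
4.525×10^-9 m × (1 nm / 1.000×10^-9 m) = 4.525 nm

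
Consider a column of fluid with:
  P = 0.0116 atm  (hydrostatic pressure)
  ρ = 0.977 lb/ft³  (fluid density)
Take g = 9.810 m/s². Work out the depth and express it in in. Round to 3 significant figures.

Rearranging P = ρ·g·h for h: h = P/(ρ·g).
P = 0.0116 atm = 1175 Pa; ρ = 0.977 lb/ft³ = 15.65 kg/m³; g = 9.810 m/s².
h = 7.656 m
7.656 m × (1 in / 0.02540 m) = 301.4 in

301 in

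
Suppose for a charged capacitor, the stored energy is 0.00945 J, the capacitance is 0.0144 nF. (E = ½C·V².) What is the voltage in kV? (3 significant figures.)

Rearranging E = ½C·V² for V: V = √(2E/C).
E = 0.00945 J; C = 0.0144 nF = 1.440×10^-11 F.
V = 36228 V
36228 V × (1 kV / 1000 V) = 36.23 kV

36.2 kV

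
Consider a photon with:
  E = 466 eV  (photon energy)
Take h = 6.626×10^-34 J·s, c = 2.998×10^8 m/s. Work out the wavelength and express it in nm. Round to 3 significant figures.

2.66 nm

Solving E = h·c/λ for λ: λ = hc/E.
E = 466 eV = 7.466×10^-17 J; h = 6.626×10^-34 J·s; c = 2.998×10^8 m/s.
λ = 2.661×10^-9 m
2.661×10^-9 m × (1 nm / 1.000×10^-9 m) = 2.661 nm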